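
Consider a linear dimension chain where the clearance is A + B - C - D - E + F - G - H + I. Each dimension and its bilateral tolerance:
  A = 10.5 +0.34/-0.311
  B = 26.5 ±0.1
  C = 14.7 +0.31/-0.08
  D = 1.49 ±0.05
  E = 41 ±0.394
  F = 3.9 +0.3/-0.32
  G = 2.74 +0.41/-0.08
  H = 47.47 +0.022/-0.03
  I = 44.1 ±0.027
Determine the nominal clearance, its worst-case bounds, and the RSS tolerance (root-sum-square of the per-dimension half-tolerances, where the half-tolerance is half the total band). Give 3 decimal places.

nominal=-22.400 wc=[-24.344,-20.999] rss=0.685

Stack each dimension's contribution:
  +A: nom +10.500 → Σnom=10.500; wc +0.340/-0.311 → slack +0.340/-0.311; half-tol=0.326, Σhalf²=0.105950
  +B: nom +26.500 → Σnom=37.000; wc +0.100/-0.100 → slack +0.440/-0.411; half-tol=0.100, Σhalf²=0.115950
  -C: nom -14.700 → Σnom=22.300; wc +0.080/-0.310 → slack +0.520/-0.721; half-tol=0.195, Σhalf²=0.153975
  -D: nom -1.490 → Σnom=20.810; wc +0.050/-0.050 → slack +0.570/-0.771; half-tol=0.050, Σhalf²=0.156475
  -E: nom -41.000 → Σnom=-20.190; wc +0.394/-0.394 → slack +0.964/-1.165; half-tol=0.394, Σhalf²=0.311711
  +F: nom +3.900 → Σnom=-16.290; wc +0.300/-0.320 → slack +1.264/-1.485; half-tol=0.310, Σhalf²=0.407811
  -G: nom -2.740 → Σnom=-19.030; wc +0.080/-0.410 → slack +1.344/-1.895; half-tol=0.245, Σhalf²=0.467836
  -H: nom -47.470 → Σnom=-66.500; wc +0.030/-0.022 → slack +1.374/-1.917; half-tol=0.026, Σhalf²=0.468512
  +I: nom +44.100 → Σnom=-22.400; wc +0.027/-0.027 → slack +1.401/-1.944; half-tol=0.027, Σhalf²=0.469241
Nominal = -22.400. Worst-case = [-22.400 - 1.944, -22.400 + 1.401] = [-24.344, -20.999]. RSS = √0.469241 = 0.685.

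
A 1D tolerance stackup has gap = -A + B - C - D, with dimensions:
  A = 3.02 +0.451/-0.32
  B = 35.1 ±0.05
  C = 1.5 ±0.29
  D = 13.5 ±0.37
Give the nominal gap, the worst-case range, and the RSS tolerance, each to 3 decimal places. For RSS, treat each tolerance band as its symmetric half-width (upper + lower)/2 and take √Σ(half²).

Stack each dimension's contribution:
  -A: nom -3.020 → Σnom=-3.020; wc +0.320/-0.451 → slack +0.320/-0.451; half-tol=0.386, Σhalf²=0.148610
  +B: nom +35.100 → Σnom=32.080; wc +0.050/-0.050 → slack +0.370/-0.501; half-tol=0.050, Σhalf²=0.151110
  -C: nom -1.500 → Σnom=30.580; wc +0.290/-0.290 → slack +0.660/-0.791; half-tol=0.290, Σhalf²=0.235210
  -D: nom -13.500 → Σnom=17.080; wc +0.370/-0.370 → slack +1.030/-1.161; half-tol=0.370, Σhalf²=0.372110
Nominal = 17.080. Worst-case = [17.080 - 1.161, 17.080 + 1.030] = [15.919, 18.110]. RSS = √0.372110 = 0.610.

nominal=17.080 wc=[15.919,18.110] rss=0.610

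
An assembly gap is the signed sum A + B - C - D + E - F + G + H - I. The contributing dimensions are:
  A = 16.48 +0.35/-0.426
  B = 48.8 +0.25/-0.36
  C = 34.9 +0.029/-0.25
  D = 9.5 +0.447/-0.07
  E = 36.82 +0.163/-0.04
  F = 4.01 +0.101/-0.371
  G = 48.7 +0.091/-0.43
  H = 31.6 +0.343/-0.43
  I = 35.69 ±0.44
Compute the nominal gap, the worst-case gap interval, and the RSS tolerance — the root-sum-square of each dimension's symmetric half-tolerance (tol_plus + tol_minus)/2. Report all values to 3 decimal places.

Stack each dimension's contribution:
  +A: nom +16.480 → Σnom=16.480; wc +0.350/-0.426 → slack +0.350/-0.426; half-tol=0.388, Σhalf²=0.150544
  +B: nom +48.800 → Σnom=65.280; wc +0.250/-0.360 → slack +0.600/-0.786; half-tol=0.305, Σhalf²=0.243569
  -C: nom -34.900 → Σnom=30.380; wc +0.250/-0.029 → slack +0.850/-0.815; half-tol=0.140, Σhalf²=0.263029
  -D: nom -9.500 → Σnom=20.880; wc +0.070/-0.447 → slack +0.920/-1.262; half-tol=0.259, Σhalf²=0.329851
  +E: nom +36.820 → Σnom=57.700; wc +0.163/-0.040 → slack +1.083/-1.302; half-tol=0.102, Σhalf²=0.340154
  -F: nom -4.010 → Σnom=53.690; wc +0.371/-0.101 → slack +1.454/-1.403; half-tol=0.236, Σhalf²=0.395850
  +G: nom +48.700 → Σnom=102.390; wc +0.091/-0.430 → slack +1.545/-1.833; half-tol=0.261, Σhalf²=0.463710
  +H: nom +31.600 → Σnom=133.990; wc +0.343/-0.430 → slack +1.888/-2.263; half-tol=0.387, Σhalf²=0.613092
  -I: nom -35.690 → Σnom=98.300; wc +0.440/-0.440 → slack +2.328/-2.703; half-tol=0.440, Σhalf²=0.806692
Nominal = 98.300. Worst-case = [98.300 - 2.703, 98.300 + 2.328] = [95.597, 100.628]. RSS = √0.806692 = 0.898.

nominal=98.300 wc=[95.597,100.628] rss=0.898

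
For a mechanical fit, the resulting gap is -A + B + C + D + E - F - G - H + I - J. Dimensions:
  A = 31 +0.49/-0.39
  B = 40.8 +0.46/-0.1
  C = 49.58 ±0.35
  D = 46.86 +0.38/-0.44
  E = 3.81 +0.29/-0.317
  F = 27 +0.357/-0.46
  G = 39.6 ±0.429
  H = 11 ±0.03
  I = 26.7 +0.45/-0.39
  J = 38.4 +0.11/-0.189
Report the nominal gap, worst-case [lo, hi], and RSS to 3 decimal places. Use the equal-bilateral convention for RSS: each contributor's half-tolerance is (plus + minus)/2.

Stack each dimension's contribution:
  -A: nom -31.000 → Σnom=-31.000; wc +0.390/-0.490 → slack +0.390/-0.490; half-tol=0.440, Σhalf²=0.193600
  +B: nom +40.800 → Σnom=9.800; wc +0.460/-0.100 → slack +0.850/-0.590; half-tol=0.280, Σhalf²=0.272000
  +C: nom +49.580 → Σnom=59.380; wc +0.350/-0.350 → slack +1.200/-0.940; half-tol=0.350, Σhalf²=0.394500
  +D: nom +46.860 → Σnom=106.240; wc +0.380/-0.440 → slack +1.580/-1.380; half-tol=0.410, Σhalf²=0.562600
  +E: nom +3.810 → Σnom=110.050; wc +0.290/-0.317 → slack +1.870/-1.697; half-tol=0.303, Σhalf²=0.654712
  -F: nom -27.000 → Σnom=83.050; wc +0.460/-0.357 → slack +2.330/-2.054; half-tol=0.408, Σhalf²=0.821584
  -G: nom -39.600 → Σnom=43.450; wc +0.429/-0.429 → slack +2.759/-2.483; half-tol=0.429, Σhalf²=1.005625
  -H: nom -11.000 → Σnom=32.450; wc +0.030/-0.030 → slack +2.789/-2.513; half-tol=0.030, Σhalf²=1.006525
  +I: nom +26.700 → Σnom=59.150; wc +0.450/-0.390 → slack +3.239/-2.903; half-tol=0.420, Σhalf²=1.182925
  -J: nom -38.400 → Σnom=20.750; wc +0.189/-0.110 → slack +3.428/-3.013; half-tol=0.149, Σhalf²=1.205276
Nominal = 20.750. Worst-case = [20.750 - 3.013, 20.750 + 3.428] = [17.737, 24.178]. RSS = √1.205276 = 1.098.

nominal=20.750 wc=[17.737,24.178] rss=1.098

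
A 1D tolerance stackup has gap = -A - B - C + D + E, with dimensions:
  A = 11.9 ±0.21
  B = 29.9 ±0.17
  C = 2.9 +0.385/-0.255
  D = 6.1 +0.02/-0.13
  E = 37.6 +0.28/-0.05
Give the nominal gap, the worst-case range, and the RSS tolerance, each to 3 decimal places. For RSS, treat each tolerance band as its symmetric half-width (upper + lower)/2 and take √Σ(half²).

Stack each dimension's contribution:
  -A: nom -11.900 → Σnom=-11.900; wc +0.210/-0.210 → slack +0.210/-0.210; half-tol=0.210, Σhalf²=0.044100
  -B: nom -29.900 → Σnom=-41.800; wc +0.170/-0.170 → slack +0.380/-0.380; half-tol=0.170, Σhalf²=0.073000
  -C: nom -2.900 → Σnom=-44.700; wc +0.255/-0.385 → slack +0.635/-0.765; half-tol=0.320, Σhalf²=0.175400
  +D: nom +6.100 → Σnom=-38.600; wc +0.020/-0.130 → slack +0.655/-0.895; half-tol=0.075, Σhalf²=0.181025
  +E: nom +37.600 → Σnom=-1.000; wc +0.280/-0.050 → slack +0.935/-0.945; half-tol=0.165, Σhalf²=0.208250
Nominal = -1.000. Worst-case = [-1.000 - 0.945, -1.000 + 0.935] = [-1.945, -0.065]. RSS = √0.208250 = 0.456.

nominal=-1.000 wc=[-1.945,-0.065] rss=0.456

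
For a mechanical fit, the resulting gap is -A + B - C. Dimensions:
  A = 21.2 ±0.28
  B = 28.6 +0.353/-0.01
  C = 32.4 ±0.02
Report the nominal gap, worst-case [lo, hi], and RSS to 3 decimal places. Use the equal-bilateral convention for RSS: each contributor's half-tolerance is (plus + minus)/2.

nominal=-25.000 wc=[-25.310,-24.347] rss=0.334

Stack each dimension's contribution:
  -A: nom -21.200 → Σnom=-21.200; wc +0.280/-0.280 → slack +0.280/-0.280; half-tol=0.280, Σhalf²=0.078400
  +B: nom +28.600 → Σnom=7.400; wc +0.353/-0.010 → slack +0.633/-0.290; half-tol=0.181, Σhalf²=0.111342
  -C: nom -32.400 → Σnom=-25.000; wc +0.020/-0.020 → slack +0.653/-0.310; half-tol=0.020, Σhalf²=0.111742
Nominal = -25.000. Worst-case = [-25.000 - 0.310, -25.000 + 0.653] = [-25.310, -24.347]. RSS = √0.111742 = 0.334.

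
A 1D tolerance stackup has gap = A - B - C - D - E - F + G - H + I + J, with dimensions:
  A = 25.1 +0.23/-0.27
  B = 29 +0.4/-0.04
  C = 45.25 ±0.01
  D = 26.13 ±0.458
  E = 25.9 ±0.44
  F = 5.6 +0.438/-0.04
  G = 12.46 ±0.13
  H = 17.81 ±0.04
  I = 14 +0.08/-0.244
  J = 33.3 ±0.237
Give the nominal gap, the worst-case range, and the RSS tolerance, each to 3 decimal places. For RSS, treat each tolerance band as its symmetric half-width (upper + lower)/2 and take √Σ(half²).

Stack each dimension's contribution:
  +A: nom +25.100 → Σnom=25.100; wc +0.230/-0.270 → slack +0.230/-0.270; half-tol=0.250, Σhalf²=0.062500
  -B: nom -29.000 → Σnom=-3.900; wc +0.040/-0.400 → slack +0.270/-0.670; half-tol=0.220, Σhalf²=0.110900
  -C: nom -45.250 → Σnom=-49.150; wc +0.010/-0.010 → slack +0.280/-0.680; half-tol=0.010, Σhalf²=0.111000
  -D: nom -26.130 → Σnom=-75.280; wc +0.458/-0.458 → slack +0.738/-1.138; half-tol=0.458, Σhalf²=0.320764
  -E: nom -25.900 → Σnom=-101.180; wc +0.440/-0.440 → slack +1.178/-1.578; half-tol=0.440, Σhalf²=0.514364
  -F: nom -5.600 → Σnom=-106.780; wc +0.040/-0.438 → slack +1.218/-2.016; half-tol=0.239, Σhalf²=0.571485
  +G: nom +12.460 → Σnom=-94.320; wc +0.130/-0.130 → slack +1.348/-2.146; half-tol=0.130, Σhalf²=0.588385
  -H: nom -17.810 → Σnom=-112.130; wc +0.040/-0.040 → slack +1.388/-2.186; half-tol=0.040, Σhalf²=0.589985
  +I: nom +14.000 → Σnom=-98.130; wc +0.080/-0.244 → slack +1.468/-2.430; half-tol=0.162, Σhalf²=0.616229
  +J: nom +33.300 → Σnom=-64.830; wc +0.237/-0.237 → slack +1.705/-2.667; half-tol=0.237, Σhalf²=0.672398
Nominal = -64.830. Worst-case = [-64.830 - 2.667, -64.830 + 1.705] = [-67.497, -63.125]. RSS = √0.672398 = 0.820.

nominal=-64.830 wc=[-67.497,-63.125] rss=0.820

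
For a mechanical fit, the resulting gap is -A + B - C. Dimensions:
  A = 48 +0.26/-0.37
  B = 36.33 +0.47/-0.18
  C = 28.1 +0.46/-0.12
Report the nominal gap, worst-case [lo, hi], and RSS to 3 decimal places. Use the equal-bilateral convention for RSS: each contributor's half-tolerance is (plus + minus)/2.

nominal=-39.770 wc=[-40.670,-38.810] rss=0.538

Stack each dimension's contribution:
  -A: nom -48.000 → Σnom=-48.000; wc +0.370/-0.260 → slack +0.370/-0.260; half-tol=0.315, Σhalf²=0.099225
  +B: nom +36.330 → Σnom=-11.670; wc +0.470/-0.180 → slack +0.840/-0.440; half-tol=0.325, Σhalf²=0.204850
  -C: nom -28.100 → Σnom=-39.770; wc +0.120/-0.460 → slack +0.960/-0.900; half-tol=0.290, Σhalf²=0.288950
Nominal = -39.770. Worst-case = [-39.770 - 0.900, -39.770 + 0.960] = [-40.670, -38.810]. RSS = √0.288950 = 0.538.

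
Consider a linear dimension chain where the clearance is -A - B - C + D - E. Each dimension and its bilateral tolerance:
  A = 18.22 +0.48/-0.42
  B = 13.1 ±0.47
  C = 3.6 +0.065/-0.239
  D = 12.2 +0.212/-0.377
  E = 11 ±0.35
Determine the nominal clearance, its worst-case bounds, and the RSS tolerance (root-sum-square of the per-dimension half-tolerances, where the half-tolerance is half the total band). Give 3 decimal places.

nominal=-33.720 wc=[-35.462,-32.029] rss=0.810

Stack each dimension's contribution:
  -A: nom -18.220 → Σnom=-18.220; wc +0.420/-0.480 → slack +0.420/-0.480; half-tol=0.450, Σhalf²=0.202500
  -B: nom -13.100 → Σnom=-31.320; wc +0.470/-0.470 → slack +0.890/-0.950; half-tol=0.470, Σhalf²=0.423400
  -C: nom -3.600 → Σnom=-34.920; wc +0.239/-0.065 → slack +1.129/-1.015; half-tol=0.152, Σhalf²=0.446504
  +D: nom +12.200 → Σnom=-22.720; wc +0.212/-0.377 → slack +1.341/-1.392; half-tol=0.294, Σhalf²=0.533234
  -E: nom -11.000 → Σnom=-33.720; wc +0.350/-0.350 → slack +1.691/-1.742; half-tol=0.350, Σhalf²=0.655734
Nominal = -33.720. Worst-case = [-33.720 - 1.742, -33.720 + 1.691] = [-35.462, -32.029]. RSS = √0.655734 = 0.810.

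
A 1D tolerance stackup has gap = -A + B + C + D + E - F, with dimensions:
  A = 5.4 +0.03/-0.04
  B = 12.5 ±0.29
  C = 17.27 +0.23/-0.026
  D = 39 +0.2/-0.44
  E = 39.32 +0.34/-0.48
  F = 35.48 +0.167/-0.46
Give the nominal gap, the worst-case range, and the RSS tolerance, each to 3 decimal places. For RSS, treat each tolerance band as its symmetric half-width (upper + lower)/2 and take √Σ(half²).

Stack each dimension's contribution:
  -A: nom -5.400 → Σnom=-5.400; wc +0.040/-0.030 → slack +0.040/-0.030; half-tol=0.035, Σhalf²=0.001225
  +B: nom +12.500 → Σnom=7.100; wc +0.290/-0.290 → slack +0.330/-0.320; half-tol=0.290, Σhalf²=0.085325
  +C: nom +17.270 → Σnom=24.370; wc +0.230/-0.026 → slack +0.560/-0.346; half-tol=0.128, Σhalf²=0.101709
  +D: nom +39.000 → Σnom=63.370; wc +0.200/-0.440 → slack +0.760/-0.786; half-tol=0.320, Σhalf²=0.204109
  +E: nom +39.320 → Σnom=102.690; wc +0.340/-0.480 → slack +1.100/-1.266; half-tol=0.410, Σhalf²=0.372209
  -F: nom -35.480 → Σnom=67.210; wc +0.460/-0.167 → slack +1.560/-1.433; half-tol=0.314, Σhalf²=0.470491
Nominal = 67.210. Worst-case = [67.210 - 1.433, 67.210 + 1.560] = [65.777, 68.770]. RSS = √0.470491 = 0.686.

nominal=67.210 wc=[65.777,68.770] rss=0.686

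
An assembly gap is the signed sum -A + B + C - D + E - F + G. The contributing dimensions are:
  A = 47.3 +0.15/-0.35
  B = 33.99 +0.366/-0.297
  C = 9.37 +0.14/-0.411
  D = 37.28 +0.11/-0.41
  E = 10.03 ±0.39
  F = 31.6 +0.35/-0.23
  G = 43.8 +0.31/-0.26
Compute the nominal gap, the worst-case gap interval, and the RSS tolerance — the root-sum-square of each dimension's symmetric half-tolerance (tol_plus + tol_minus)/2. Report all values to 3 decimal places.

Stack each dimension's contribution:
  -A: nom -47.300 → Σnom=-47.300; wc +0.350/-0.150 → slack +0.350/-0.150; half-tol=0.250, Σhalf²=0.062500
  +B: nom +33.990 → Σnom=-13.310; wc +0.366/-0.297 → slack +0.716/-0.447; half-tol=0.332, Σhalf²=0.172392
  +C: nom +9.370 → Σnom=-3.940; wc +0.140/-0.411 → slack +0.856/-0.858; half-tol=0.275, Σhalf²=0.248293
  -D: nom -37.280 → Σnom=-41.220; wc +0.410/-0.110 → slack +1.266/-0.968; half-tol=0.260, Σhalf²=0.315893
  +E: nom +10.030 → Σnom=-31.190; wc +0.390/-0.390 → slack +1.656/-1.358; half-tol=0.390, Σhalf²=0.467993
  -F: nom -31.600 → Σnom=-62.790; wc +0.230/-0.350 → slack +1.886/-1.708; half-tol=0.290, Σhalf²=0.552092
  +G: nom +43.800 → Σnom=-18.990; wc +0.310/-0.260 → slack +2.196/-1.968; half-tol=0.285, Σhalf²=0.633317
Nominal = -18.990. Worst-case = [-18.990 - 1.968, -18.990 + 2.196] = [-20.958, -16.794]. RSS = √0.633317 = 0.796.

nominal=-18.990 wc=[-20.958,-16.794] rss=0.796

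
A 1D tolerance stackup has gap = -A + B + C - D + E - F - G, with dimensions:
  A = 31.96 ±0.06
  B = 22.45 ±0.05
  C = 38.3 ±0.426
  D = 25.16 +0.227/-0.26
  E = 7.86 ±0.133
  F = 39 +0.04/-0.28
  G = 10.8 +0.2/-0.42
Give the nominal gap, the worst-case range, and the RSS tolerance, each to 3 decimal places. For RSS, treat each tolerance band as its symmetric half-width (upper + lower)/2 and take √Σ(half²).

nominal=-38.310 wc=[-39.446,-36.681] rss=0.621

Stack each dimension's contribution:
  -A: nom -31.960 → Σnom=-31.960; wc +0.060/-0.060 → slack +0.060/-0.060; half-tol=0.060, Σhalf²=0.003600
  +B: nom +22.450 → Σnom=-9.510; wc +0.050/-0.050 → slack +0.110/-0.110; half-tol=0.050, Σhalf²=0.006100
  +C: nom +38.300 → Σnom=28.790; wc +0.426/-0.426 → slack +0.536/-0.536; half-tol=0.426, Σhalf²=0.187576
  -D: nom -25.160 → Σnom=3.630; wc +0.260/-0.227 → slack +0.796/-0.763; half-tol=0.243, Σhalf²=0.246868
  +E: nom +7.860 → Σnom=11.490; wc +0.133/-0.133 → slack +0.929/-0.896; half-tol=0.133, Σhalf²=0.264557
  -F: nom -39.000 → Σnom=-27.510; wc +0.280/-0.040 → slack +1.209/-0.936; half-tol=0.160, Σhalf²=0.290157
  -G: nom -10.800 → Σnom=-38.310; wc +0.420/-0.200 → slack +1.629/-1.136; half-tol=0.310, Σhalf²=0.386257
Nominal = -38.310. Worst-case = [-38.310 - 1.136, -38.310 + 1.629] = [-39.446, -36.681]. RSS = √0.386257 = 0.621.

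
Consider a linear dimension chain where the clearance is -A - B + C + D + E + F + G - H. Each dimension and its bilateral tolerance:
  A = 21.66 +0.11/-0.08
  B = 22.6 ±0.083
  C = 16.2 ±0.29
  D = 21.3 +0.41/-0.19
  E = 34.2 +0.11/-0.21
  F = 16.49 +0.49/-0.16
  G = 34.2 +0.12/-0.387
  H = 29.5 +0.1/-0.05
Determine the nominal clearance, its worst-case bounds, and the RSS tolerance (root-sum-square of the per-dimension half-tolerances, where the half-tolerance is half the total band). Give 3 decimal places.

Stack each dimension's contribution:
  -A: nom -21.660 → Σnom=-21.660; wc +0.080/-0.110 → slack +0.080/-0.110; half-tol=0.095, Σhalf²=0.009025
  -B: nom -22.600 → Σnom=-44.260; wc +0.083/-0.083 → slack +0.163/-0.193; half-tol=0.083, Σhalf²=0.015914
  +C: nom +16.200 → Σnom=-28.060; wc +0.290/-0.290 → slack +0.453/-0.483; half-tol=0.290, Σhalf²=0.100014
  +D: nom +21.300 → Σnom=-6.760; wc +0.410/-0.190 → slack +0.863/-0.673; half-tol=0.300, Σhalf²=0.190014
  +E: nom +34.200 → Σnom=27.440; wc +0.110/-0.210 → slack +0.973/-0.883; half-tol=0.160, Σhalf²=0.215614
  +F: nom +16.490 → Σnom=43.930; wc +0.490/-0.160 → slack +1.463/-1.043; half-tol=0.325, Σhalf²=0.321239
  +G: nom +34.200 → Σnom=78.130; wc +0.120/-0.387 → slack +1.583/-1.430; half-tol=0.254, Σhalf²=0.385501
  -H: nom -29.500 → Σnom=48.630; wc +0.050/-0.100 → slack +1.633/-1.530; half-tol=0.075, Σhalf²=0.391126
Nominal = 48.630. Worst-case = [48.630 - 1.530, 48.630 + 1.633] = [47.100, 50.263]. RSS = √0.391126 = 0.625.

nominal=48.630 wc=[47.100,50.263] rss=0.625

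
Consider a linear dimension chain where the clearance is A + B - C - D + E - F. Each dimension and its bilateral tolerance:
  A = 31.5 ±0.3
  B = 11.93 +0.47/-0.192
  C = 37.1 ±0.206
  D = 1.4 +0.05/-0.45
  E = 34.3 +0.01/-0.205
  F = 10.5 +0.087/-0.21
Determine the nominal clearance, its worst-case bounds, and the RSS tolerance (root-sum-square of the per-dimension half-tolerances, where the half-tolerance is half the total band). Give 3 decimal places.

Stack each dimension's contribution:
  +A: nom +31.500 → Σnom=31.500; wc +0.300/-0.300 → slack +0.300/-0.300; half-tol=0.300, Σhalf²=0.090000
  +B: nom +11.930 → Σnom=43.430; wc +0.470/-0.192 → slack +0.770/-0.492; half-tol=0.331, Σhalf²=0.199561
  -C: nom -37.100 → Σnom=6.330; wc +0.206/-0.206 → slack +0.976/-0.698; half-tol=0.206, Σhalf²=0.241997
  -D: nom -1.400 → Σnom=4.930; wc +0.450/-0.050 → slack +1.426/-0.748; half-tol=0.250, Σhalf²=0.304497
  +E: nom +34.300 → Σnom=39.230; wc +0.010/-0.205 → slack +1.436/-0.953; half-tol=0.107, Σhalf²=0.316053
  -F: nom -10.500 → Σnom=28.730; wc +0.210/-0.087 → slack +1.646/-1.040; half-tol=0.148, Σhalf²=0.338106
Nominal = 28.730. Worst-case = [28.730 - 1.040, 28.730 + 1.646] = [27.690, 30.376]. RSS = √0.338106 = 0.581.

nominal=28.730 wc=[27.690,30.376] rss=0.581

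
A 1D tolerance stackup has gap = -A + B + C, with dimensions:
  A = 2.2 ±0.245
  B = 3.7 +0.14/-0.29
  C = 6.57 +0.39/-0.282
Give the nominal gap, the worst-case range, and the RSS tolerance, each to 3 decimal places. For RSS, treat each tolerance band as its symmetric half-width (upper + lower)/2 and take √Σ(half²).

nominal=8.070 wc=[7.253,8.845] rss=0.468

Stack each dimension's contribution:
  -A: nom -2.200 → Σnom=-2.200; wc +0.245/-0.245 → slack +0.245/-0.245; half-tol=0.245, Σhalf²=0.060025
  +B: nom +3.700 → Σnom=1.500; wc +0.140/-0.290 → slack +0.385/-0.535; half-tol=0.215, Σhalf²=0.106250
  +C: nom +6.570 → Σnom=8.070; wc +0.390/-0.282 → slack +0.775/-0.817; half-tol=0.336, Σhalf²=0.219146
Nominal = 8.070. Worst-case = [8.070 - 0.817, 8.070 + 0.775] = [7.253, 8.845]. RSS = √0.219146 = 0.468.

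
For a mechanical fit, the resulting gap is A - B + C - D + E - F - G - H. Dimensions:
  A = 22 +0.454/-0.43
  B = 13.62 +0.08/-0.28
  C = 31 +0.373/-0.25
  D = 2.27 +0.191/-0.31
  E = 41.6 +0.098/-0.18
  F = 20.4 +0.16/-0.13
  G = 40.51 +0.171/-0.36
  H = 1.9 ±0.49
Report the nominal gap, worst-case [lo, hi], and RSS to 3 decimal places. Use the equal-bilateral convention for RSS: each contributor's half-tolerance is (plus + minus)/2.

nominal=15.900 wc=[13.948,18.395] rss=0.859

Stack each dimension's contribution:
  +A: nom +22.000 → Σnom=22.000; wc +0.454/-0.430 → slack +0.454/-0.430; half-tol=0.442, Σhalf²=0.195364
  -B: nom -13.620 → Σnom=8.380; wc +0.280/-0.080 → slack +0.734/-0.510; half-tol=0.180, Σhalf²=0.227764
  +C: nom +31.000 → Σnom=39.380; wc +0.373/-0.250 → slack +1.107/-0.760; half-tol=0.311, Σhalf²=0.324796
  -D: nom -2.270 → Σnom=37.110; wc +0.310/-0.191 → slack +1.417/-0.951; half-tol=0.251, Σhalf²=0.387547
  +E: nom +41.600 → Σnom=78.710; wc +0.098/-0.180 → slack +1.515/-1.131; half-tol=0.139, Σhalf²=0.406868
  -F: nom -20.400 → Σnom=58.310; wc +0.130/-0.160 → slack +1.645/-1.291; half-tol=0.145, Σhalf²=0.427893
  -G: nom -40.510 → Σnom=17.800; wc +0.360/-0.171 → slack +2.005/-1.462; half-tol=0.266, Σhalf²=0.498383
  -H: nom -1.900 → Σnom=15.900; wc +0.490/-0.490 → slack +2.495/-1.952; half-tol=0.490, Σhalf²=0.738483
Nominal = 15.900. Worst-case = [15.900 - 1.952, 15.900 + 2.495] = [13.948, 18.395]. RSS = √0.738483 = 0.859.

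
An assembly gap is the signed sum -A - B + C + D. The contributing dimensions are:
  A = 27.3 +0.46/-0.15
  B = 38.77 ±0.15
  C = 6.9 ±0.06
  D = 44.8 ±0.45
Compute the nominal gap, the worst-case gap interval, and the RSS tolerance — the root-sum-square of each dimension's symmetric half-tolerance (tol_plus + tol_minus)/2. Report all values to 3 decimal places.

Stack each dimension's contribution:
  -A: nom -27.300 → Σnom=-27.300; wc +0.150/-0.460 → slack +0.150/-0.460; half-tol=0.305, Σhalf²=0.093025
  -B: nom -38.770 → Σnom=-66.070; wc +0.150/-0.150 → slack +0.300/-0.610; half-tol=0.150, Σhalf²=0.115525
  +C: nom +6.900 → Σnom=-59.170; wc +0.060/-0.060 → slack +0.360/-0.670; half-tol=0.060, Σhalf²=0.119125
  +D: nom +44.800 → Σnom=-14.370; wc +0.450/-0.450 → slack +0.810/-1.120; half-tol=0.450, Σhalf²=0.321625
Nominal = -14.370. Worst-case = [-14.370 - 1.120, -14.370 + 0.810] = [-15.490, -13.560]. RSS = √0.321625 = 0.567.

nominal=-14.370 wc=[-15.490,-13.560] rss=0.567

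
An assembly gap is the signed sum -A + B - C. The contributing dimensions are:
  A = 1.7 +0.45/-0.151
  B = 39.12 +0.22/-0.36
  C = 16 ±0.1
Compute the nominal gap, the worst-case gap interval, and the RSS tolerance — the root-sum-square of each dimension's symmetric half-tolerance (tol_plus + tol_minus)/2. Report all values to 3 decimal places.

Stack each dimension's contribution:
  -A: nom -1.700 → Σnom=-1.700; wc +0.151/-0.450 → slack +0.151/-0.450; half-tol=0.300, Σhalf²=0.090300
  +B: nom +39.120 → Σnom=37.420; wc +0.220/-0.360 → slack +0.371/-0.810; half-tol=0.290, Σhalf²=0.174400
  -C: nom -16.000 → Σnom=21.420; wc +0.100/-0.100 → slack +0.471/-0.910; half-tol=0.100, Σhalf²=0.184400
Nominal = 21.420. Worst-case = [21.420 - 0.910, 21.420 + 0.471] = [20.510, 21.891]. RSS = √0.184400 = 0.429.

nominal=21.420 wc=[20.510,21.891] rss=0.429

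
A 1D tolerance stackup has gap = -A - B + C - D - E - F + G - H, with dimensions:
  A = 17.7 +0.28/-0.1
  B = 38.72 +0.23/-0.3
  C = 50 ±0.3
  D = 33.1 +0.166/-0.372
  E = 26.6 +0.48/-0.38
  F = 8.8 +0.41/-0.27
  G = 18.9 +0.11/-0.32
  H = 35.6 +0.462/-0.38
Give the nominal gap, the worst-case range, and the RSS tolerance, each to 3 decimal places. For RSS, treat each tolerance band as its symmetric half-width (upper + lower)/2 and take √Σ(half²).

Stack each dimension's contribution:
  -A: nom -17.700 → Σnom=-17.700; wc +0.100/-0.280 → slack +0.100/-0.280; half-tol=0.190, Σhalf²=0.036100
  -B: nom -38.720 → Σnom=-56.420; wc +0.300/-0.230 → slack +0.400/-0.510; half-tol=0.265, Σhalf²=0.106325
  +C: nom +50.000 → Σnom=-6.420; wc +0.300/-0.300 → slack +0.700/-0.810; half-tol=0.300, Σhalf²=0.196325
  -D: nom -33.100 → Σnom=-39.520; wc +0.372/-0.166 → slack +1.072/-0.976; half-tol=0.269, Σhalf²=0.268686
  -E: nom -26.600 → Σnom=-66.120; wc +0.380/-0.480 → slack +1.452/-1.456; half-tol=0.430, Σhalf²=0.453586
  -F: nom -8.800 → Σnom=-74.920; wc +0.270/-0.410 → slack +1.722/-1.866; half-tol=0.340, Σhalf²=0.569186
  +G: nom +18.900 → Σnom=-56.020; wc +0.110/-0.320 → slack +1.832/-2.186; half-tol=0.215, Σhalf²=0.615411
  -H: nom -35.600 → Σnom=-91.620; wc +0.380/-0.462 → slack +2.212/-2.648; half-tol=0.421, Σhalf²=0.792652
Nominal = -91.620. Worst-case = [-91.620 - 2.648, -91.620 + 2.212] = [-94.268, -89.408]. RSS = √0.792652 = 0.890.

nominal=-91.620 wc=[-94.268,-89.408] rss=0.890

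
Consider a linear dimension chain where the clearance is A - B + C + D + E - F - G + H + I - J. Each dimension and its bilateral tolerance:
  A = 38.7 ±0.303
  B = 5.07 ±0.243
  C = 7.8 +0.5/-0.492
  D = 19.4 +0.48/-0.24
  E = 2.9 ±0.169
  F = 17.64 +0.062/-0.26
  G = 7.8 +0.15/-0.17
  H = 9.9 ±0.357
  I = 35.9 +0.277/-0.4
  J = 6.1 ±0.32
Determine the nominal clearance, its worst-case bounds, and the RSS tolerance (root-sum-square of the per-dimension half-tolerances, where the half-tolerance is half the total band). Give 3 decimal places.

Stack each dimension's contribution:
  +A: nom +38.700 → Σnom=38.700; wc +0.303/-0.303 → slack +0.303/-0.303; half-tol=0.303, Σhalf²=0.091809
  -B: nom -5.070 → Σnom=33.630; wc +0.243/-0.243 → slack +0.546/-0.546; half-tol=0.243, Σhalf²=0.150858
  +C: nom +7.800 → Σnom=41.430; wc +0.500/-0.492 → slack +1.046/-1.038; half-tol=0.496, Σhalf²=0.396874
  +D: nom +19.400 → Σnom=60.830; wc +0.480/-0.240 → slack +1.526/-1.278; half-tol=0.360, Σhalf²=0.526474
  +E: nom +2.900 → Σnom=63.730; wc +0.169/-0.169 → slack +1.695/-1.447; half-tol=0.169, Σhalf²=0.555035
  -F: nom -17.640 → Σnom=46.090; wc +0.260/-0.062 → slack +1.955/-1.509; half-tol=0.161, Σhalf²=0.580956
  -G: nom -7.800 → Σnom=38.290; wc +0.170/-0.150 → slack +2.125/-1.659; half-tol=0.160, Σhalf²=0.606556
  +H: nom +9.900 → Σnom=48.190; wc +0.357/-0.357 → slack +2.482/-2.016; half-tol=0.357, Σhalf²=0.734005
  +I: nom +35.900 → Σnom=84.090; wc +0.277/-0.400 → slack +2.759/-2.416; half-tol=0.339, Σhalf²=0.848587
  -J: nom -6.100 → Σnom=77.990; wc +0.320/-0.320 → slack +3.079/-2.736; half-tol=0.320, Σhalf²=0.950987
Nominal = 77.990. Worst-case = [77.990 - 2.736, 77.990 + 3.079] = [75.254, 81.069]. RSS = √0.950987 = 0.975.

nominal=77.990 wc=[75.254,81.069] rss=0.975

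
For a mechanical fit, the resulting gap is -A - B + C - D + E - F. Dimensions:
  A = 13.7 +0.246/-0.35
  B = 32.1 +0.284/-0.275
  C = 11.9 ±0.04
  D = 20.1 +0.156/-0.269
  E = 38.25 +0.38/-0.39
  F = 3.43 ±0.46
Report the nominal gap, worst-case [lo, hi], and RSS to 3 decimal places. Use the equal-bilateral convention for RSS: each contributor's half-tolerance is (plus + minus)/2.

nominal=-19.180 wc=[-20.756,-17.406] rss=0.757

Stack each dimension's contribution:
  -A: nom -13.700 → Σnom=-13.700; wc +0.350/-0.246 → slack +0.350/-0.246; half-tol=0.298, Σhalf²=0.088804
  -B: nom -32.100 → Σnom=-45.800; wc +0.275/-0.284 → slack +0.625/-0.530; half-tol=0.279, Σhalf²=0.166924
  +C: nom +11.900 → Σnom=-33.900; wc +0.040/-0.040 → slack +0.665/-0.570; half-tol=0.040, Σhalf²=0.168524
  -D: nom -20.100 → Σnom=-54.000; wc +0.269/-0.156 → slack +0.934/-0.726; half-tol=0.213, Σhalf²=0.213680
  +E: nom +38.250 → Σnom=-15.750; wc +0.380/-0.390 → slack +1.314/-1.116; half-tol=0.385, Σhalf²=0.361905
  -F: nom -3.430 → Σnom=-19.180; wc +0.460/-0.460 → slack +1.774/-1.576; half-tol=0.460, Σhalf²=0.573506
Nominal = -19.180. Worst-case = [-19.180 - 1.576, -19.180 + 1.774] = [-20.756, -17.406]. RSS = √0.573506 = 0.757.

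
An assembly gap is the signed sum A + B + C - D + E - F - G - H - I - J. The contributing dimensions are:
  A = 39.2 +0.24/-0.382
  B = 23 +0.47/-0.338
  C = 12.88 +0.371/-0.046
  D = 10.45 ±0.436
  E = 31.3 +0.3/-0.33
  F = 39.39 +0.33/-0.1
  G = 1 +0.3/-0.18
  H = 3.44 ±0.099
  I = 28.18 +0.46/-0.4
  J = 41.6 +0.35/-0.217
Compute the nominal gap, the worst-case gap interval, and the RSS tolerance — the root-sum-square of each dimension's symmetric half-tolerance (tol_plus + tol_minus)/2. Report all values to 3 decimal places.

nominal=-17.680 wc=[-20.751,-14.867] rss=0.986

Stack each dimension's contribution:
  +A: nom +39.200 → Σnom=39.200; wc +0.240/-0.382 → slack +0.240/-0.382; half-tol=0.311, Σhalf²=0.096721
  +B: nom +23.000 → Σnom=62.200; wc +0.470/-0.338 → slack +0.710/-0.720; half-tol=0.404, Σhalf²=0.259937
  +C: nom +12.880 → Σnom=75.080; wc +0.371/-0.046 → slack +1.081/-0.766; half-tol=0.208, Σhalf²=0.303409
  -D: nom -10.450 → Σnom=64.630; wc +0.436/-0.436 → slack +1.517/-1.202; half-tol=0.436, Σhalf²=0.493505
  +E: nom +31.300 → Σnom=95.930; wc +0.300/-0.330 → slack +1.817/-1.532; half-tol=0.315, Σhalf²=0.592730
  -F: nom -39.390 → Σnom=56.540; wc +0.100/-0.330 → slack +1.917/-1.862; half-tol=0.215, Σhalf²=0.638955
  -G: nom -1.000 → Σnom=55.540; wc +0.180/-0.300 → slack +2.097/-2.162; half-tol=0.240, Σhalf²=0.696555
  -H: nom -3.440 → Σnom=52.100; wc +0.099/-0.099 → slack +2.196/-2.261; half-tol=0.099, Σhalf²=0.706356
  -I: nom -28.180 → Σnom=23.920; wc +0.400/-0.460 → slack +2.596/-2.721; half-tol=0.430, Σhalf²=0.891256
  -J: nom -41.600 → Σnom=-17.680; wc +0.217/-0.350 → slack +2.813/-3.071; half-tol=0.283, Σhalf²=0.971629
Nominal = -17.680. Worst-case = [-17.680 - 3.071, -17.680 + 2.813] = [-20.751, -14.867]. RSS = √0.971629 = 0.986.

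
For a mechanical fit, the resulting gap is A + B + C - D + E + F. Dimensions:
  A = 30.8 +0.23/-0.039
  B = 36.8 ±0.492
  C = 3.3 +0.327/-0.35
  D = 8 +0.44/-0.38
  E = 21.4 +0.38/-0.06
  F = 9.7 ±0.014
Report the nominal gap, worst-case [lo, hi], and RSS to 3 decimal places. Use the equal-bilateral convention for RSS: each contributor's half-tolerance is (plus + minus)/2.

Stack each dimension's contribution:
  +A: nom +30.800 → Σnom=30.800; wc +0.230/-0.039 → slack +0.230/-0.039; half-tol=0.135, Σhalf²=0.018090
  +B: nom +36.800 → Σnom=67.600; wc +0.492/-0.492 → slack +0.722/-0.531; half-tol=0.492, Σhalf²=0.260154
  +C: nom +3.300 → Σnom=70.900; wc +0.327/-0.350 → slack +1.049/-0.881; half-tol=0.339, Σhalf²=0.374737
  -D: nom -8.000 → Σnom=62.900; wc +0.380/-0.440 → slack +1.429/-1.321; half-tol=0.410, Σhalf²=0.542837
  +E: nom +21.400 → Σnom=84.300; wc +0.380/-0.060 → slack +1.809/-1.381; half-tol=0.220, Σhalf²=0.591237
  +F: nom +9.700 → Σnom=94.000; wc +0.014/-0.014 → slack +1.823/-1.395; half-tol=0.014, Σhalf²=0.591433
Nominal = 94.000. Worst-case = [94.000 - 1.395, 94.000 + 1.823] = [92.605, 95.823]. RSS = √0.591433 = 0.769.

nominal=94.000 wc=[92.605,95.823] rss=0.769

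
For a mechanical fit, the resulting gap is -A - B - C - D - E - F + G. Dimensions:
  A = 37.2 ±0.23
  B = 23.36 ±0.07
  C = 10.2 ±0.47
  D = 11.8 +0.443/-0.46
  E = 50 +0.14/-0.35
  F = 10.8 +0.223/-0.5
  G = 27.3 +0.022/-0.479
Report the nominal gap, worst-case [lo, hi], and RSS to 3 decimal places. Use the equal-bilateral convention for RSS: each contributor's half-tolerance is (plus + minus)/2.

nominal=-116.060 wc=[-118.115,-113.958] rss=0.858

Stack each dimension's contribution:
  -A: nom -37.200 → Σnom=-37.200; wc +0.230/-0.230 → slack +0.230/-0.230; half-tol=0.230, Σhalf²=0.052900
  -B: nom -23.360 → Σnom=-60.560; wc +0.070/-0.070 → slack +0.300/-0.300; half-tol=0.070, Σhalf²=0.057800
  -C: nom -10.200 → Σnom=-70.760; wc +0.470/-0.470 → slack +0.770/-0.770; half-tol=0.470, Σhalf²=0.278700
  -D: nom -11.800 → Σnom=-82.560; wc +0.460/-0.443 → slack +1.230/-1.213; half-tol=0.452, Σhalf²=0.482552
  -E: nom -50.000 → Σnom=-132.560; wc +0.350/-0.140 → slack +1.580/-1.353; half-tol=0.245, Σhalf²=0.542577
  -F: nom -10.800 → Σnom=-143.360; wc +0.500/-0.223 → slack +2.080/-1.576; half-tol=0.361, Σhalf²=0.673260
  +G: nom +27.300 → Σnom=-116.060; wc +0.022/-0.479 → slack +2.102/-2.055; half-tol=0.251, Σhalf²=0.736010
Nominal = -116.060. Worst-case = [-116.060 - 2.055, -116.060 + 2.102] = [-118.115, -113.958]. RSS = √0.736010 = 0.858.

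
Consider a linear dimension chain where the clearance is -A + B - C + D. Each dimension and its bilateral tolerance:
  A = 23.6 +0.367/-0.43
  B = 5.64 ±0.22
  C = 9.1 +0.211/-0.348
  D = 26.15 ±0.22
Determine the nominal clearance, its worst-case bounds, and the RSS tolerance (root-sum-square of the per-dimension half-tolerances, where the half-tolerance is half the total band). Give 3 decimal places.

nominal=-0.910 wc=[-1.928,0.308] rss=0.578

Stack each dimension's contribution:
  -A: nom -23.600 → Σnom=-23.600; wc +0.430/-0.367 → slack +0.430/-0.367; half-tol=0.398, Σhalf²=0.158802
  +B: nom +5.640 → Σnom=-17.960; wc +0.220/-0.220 → slack +0.650/-0.587; half-tol=0.220, Σhalf²=0.207202
  -C: nom -9.100 → Σnom=-27.060; wc +0.348/-0.211 → slack +0.998/-0.798; half-tol=0.279, Σhalf²=0.285322
  +D: nom +26.150 → Σnom=-0.910; wc +0.220/-0.220 → slack +1.218/-1.018; half-tol=0.220, Σhalf²=0.333722
Nominal = -0.910. Worst-case = [-0.910 - 1.018, -0.910 + 1.218] = [-1.928, 0.308]. RSS = √0.333722 = 0.578.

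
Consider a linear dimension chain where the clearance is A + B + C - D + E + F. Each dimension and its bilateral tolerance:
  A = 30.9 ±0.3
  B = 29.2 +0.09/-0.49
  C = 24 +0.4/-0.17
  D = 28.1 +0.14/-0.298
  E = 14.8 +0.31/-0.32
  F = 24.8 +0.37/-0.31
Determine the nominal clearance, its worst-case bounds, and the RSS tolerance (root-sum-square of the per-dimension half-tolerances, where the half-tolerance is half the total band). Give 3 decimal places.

nominal=95.600 wc=[93.870,97.368] rss=0.720

Stack each dimension's contribution:
  +A: nom +30.900 → Σnom=30.900; wc +0.300/-0.300 → slack +0.300/-0.300; half-tol=0.300, Σhalf²=0.090000
  +B: nom +29.200 → Σnom=60.100; wc +0.090/-0.490 → slack +0.390/-0.790; half-tol=0.290, Σhalf²=0.174100
  +C: nom +24.000 → Σnom=84.100; wc +0.400/-0.170 → slack +0.790/-0.960; half-tol=0.285, Σhalf²=0.255325
  -D: nom -28.100 → Σnom=56.000; wc +0.298/-0.140 → slack +1.088/-1.100; half-tol=0.219, Σhalf²=0.303286
  +E: nom +14.800 → Σnom=70.800; wc +0.310/-0.320 → slack +1.398/-1.420; half-tol=0.315, Σhalf²=0.402511
  +F: nom +24.800 → Σnom=95.600; wc +0.370/-0.310 → slack +1.768/-1.730; half-tol=0.340, Σhalf²=0.518111
Nominal = 95.600. Worst-case = [95.600 - 1.730, 95.600 + 1.768] = [93.870, 97.368]. RSS = √0.518111 = 0.720.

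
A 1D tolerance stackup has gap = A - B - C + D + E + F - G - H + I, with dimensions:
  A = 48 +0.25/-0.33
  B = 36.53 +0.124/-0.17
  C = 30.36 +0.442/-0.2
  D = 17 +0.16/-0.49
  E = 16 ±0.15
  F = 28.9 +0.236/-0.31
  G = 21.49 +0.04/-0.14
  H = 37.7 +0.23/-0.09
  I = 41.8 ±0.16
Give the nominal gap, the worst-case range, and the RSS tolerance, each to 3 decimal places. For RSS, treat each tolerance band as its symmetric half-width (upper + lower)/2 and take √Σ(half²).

Stack each dimension's contribution:
  +A: nom +48.000 → Σnom=48.000; wc +0.250/-0.330 → slack +0.250/-0.330; half-tol=0.290, Σhalf²=0.084100
  -B: nom -36.530 → Σnom=11.470; wc +0.170/-0.124 → slack +0.420/-0.454; half-tol=0.147, Σhalf²=0.105709
  -C: nom -30.360 → Σnom=-18.890; wc +0.200/-0.442 → slack +0.620/-0.896; half-tol=0.321, Σhalf²=0.208750
  +D: nom +17.000 → Σnom=-1.890; wc +0.160/-0.490 → slack +0.780/-1.386; half-tol=0.325, Σhalf²=0.314375
  +E: nom +16.000 → Σnom=14.110; wc +0.150/-0.150 → slack +0.930/-1.536; half-tol=0.150, Σhalf²=0.336875
  +F: nom +28.900 → Σnom=43.010; wc +0.236/-0.310 → slack +1.166/-1.846; half-tol=0.273, Σhalf²=0.411404
  -G: nom -21.490 → Σnom=21.520; wc +0.140/-0.040 → slack +1.306/-1.886; half-tol=0.090, Σhalf²=0.419504
  -H: nom -37.700 → Σnom=-16.180; wc +0.090/-0.230 → slack +1.396/-2.116; half-tol=0.160, Σhalf²=0.445104
  +I: nom +41.800 → Σnom=25.620; wc +0.160/-0.160 → slack +1.556/-2.276; half-tol=0.160, Σhalf²=0.470704
Nominal = 25.620. Worst-case = [25.620 - 2.276, 25.620 + 1.556] = [23.344, 27.176]. RSS = √0.470704 = 0.686.

nominal=25.620 wc=[23.344,27.176] rss=0.686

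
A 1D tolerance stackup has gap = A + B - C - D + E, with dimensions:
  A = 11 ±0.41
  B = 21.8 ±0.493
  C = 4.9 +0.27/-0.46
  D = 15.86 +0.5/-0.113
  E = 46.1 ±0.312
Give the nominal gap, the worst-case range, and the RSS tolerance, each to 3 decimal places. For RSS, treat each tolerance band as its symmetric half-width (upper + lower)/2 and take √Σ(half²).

Stack each dimension's contribution:
  +A: nom +11.000 → Σnom=11.000; wc +0.410/-0.410 → slack +0.410/-0.410; half-tol=0.410, Σhalf²=0.168100
  +B: nom +21.800 → Σnom=32.800; wc +0.493/-0.493 → slack +0.903/-0.903; half-tol=0.493, Σhalf²=0.411149
  -C: nom -4.900 → Σnom=27.900; wc +0.460/-0.270 → slack +1.363/-1.173; half-tol=0.365, Σhalf²=0.544374
  -D: nom -15.860 → Σnom=12.040; wc +0.113/-0.500 → slack +1.476/-1.673; half-tol=0.306, Σhalf²=0.638316
  +E: nom +46.100 → Σnom=58.140; wc +0.312/-0.312 → slack +1.788/-1.985; half-tol=0.312, Σhalf²=0.735660
Nominal = 58.140. Worst-case = [58.140 - 1.985, 58.140 + 1.788] = [56.155, 59.928]. RSS = √0.735660 = 0.858.

nominal=58.140 wc=[56.155,59.928] rss=0.858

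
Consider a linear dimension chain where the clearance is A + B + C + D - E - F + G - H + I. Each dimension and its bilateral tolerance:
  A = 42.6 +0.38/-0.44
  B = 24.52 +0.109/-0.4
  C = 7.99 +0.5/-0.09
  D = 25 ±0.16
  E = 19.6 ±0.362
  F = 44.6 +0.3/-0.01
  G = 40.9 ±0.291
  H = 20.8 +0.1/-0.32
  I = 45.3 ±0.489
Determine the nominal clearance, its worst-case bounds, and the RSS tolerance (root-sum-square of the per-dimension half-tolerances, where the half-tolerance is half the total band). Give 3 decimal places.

Stack each dimension's contribution:
  +A: nom +42.600 → Σnom=42.600; wc +0.380/-0.440 → slack +0.380/-0.440; half-tol=0.410, Σhalf²=0.168100
  +B: nom +24.520 → Σnom=67.120; wc +0.109/-0.400 → slack +0.489/-0.840; half-tol=0.255, Σhalf²=0.232870
  +C: nom +7.990 → Σnom=75.110; wc +0.500/-0.090 → slack +0.989/-0.930; half-tol=0.295, Σhalf²=0.319895
  +D: nom +25.000 → Σnom=100.110; wc +0.160/-0.160 → slack +1.149/-1.090; half-tol=0.160, Σhalf²=0.345495
  -E: nom -19.600 → Σnom=80.510; wc +0.362/-0.362 → slack +1.511/-1.452; half-tol=0.362, Σhalf²=0.476539
  -F: nom -44.600 → Σnom=35.910; wc +0.010/-0.300 → slack +1.521/-1.752; half-tol=0.155, Σhalf²=0.500564
  +G: nom +40.900 → Σnom=76.810; wc +0.291/-0.291 → slack +1.812/-2.043; half-tol=0.291, Σhalf²=0.585245
  -H: nom -20.800 → Σnom=56.010; wc +0.320/-0.100 → slack +2.132/-2.143; half-tol=0.210, Σhalf²=0.629345
  +I: nom +45.300 → Σnom=101.310; wc +0.489/-0.489 → slack +2.621/-2.632; half-tol=0.489, Σhalf²=0.868466
Nominal = 101.310. Worst-case = [101.310 - 2.632, 101.310 + 2.621] = [98.678, 103.931]. RSS = √0.868466 = 0.932.

nominal=101.310 wc=[98.678,103.931] rss=0.932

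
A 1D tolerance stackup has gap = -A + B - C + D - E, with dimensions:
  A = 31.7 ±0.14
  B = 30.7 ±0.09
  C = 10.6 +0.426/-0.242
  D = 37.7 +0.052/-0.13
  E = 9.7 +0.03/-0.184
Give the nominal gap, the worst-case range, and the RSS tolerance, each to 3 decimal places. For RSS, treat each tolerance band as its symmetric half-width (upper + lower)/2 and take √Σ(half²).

Stack each dimension's contribution:
  -A: nom -31.700 → Σnom=-31.700; wc +0.140/-0.140 → slack +0.140/-0.140; half-tol=0.140, Σhalf²=0.019600
  +B: nom +30.700 → Σnom=-1.000; wc +0.090/-0.090 → slack +0.230/-0.230; half-tol=0.090, Σhalf²=0.027700
  -C: nom -10.600 → Σnom=-11.600; wc +0.242/-0.426 → slack +0.472/-0.656; half-tol=0.334, Σhalf²=0.139256
  +D: nom +37.700 → Σnom=26.100; wc +0.052/-0.130 → slack +0.524/-0.786; half-tol=0.091, Σhalf²=0.147537
  -E: nom -9.700 → Σnom=16.400; wc +0.184/-0.030 → slack +0.708/-0.816; half-tol=0.107, Σhalf²=0.158986
Nominal = 16.400. Worst-case = [16.400 - 0.816, 16.400 + 0.708] = [15.584, 17.108]. RSS = √0.158986 = 0.399.

nominal=16.400 wc=[15.584,17.108] rss=0.399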